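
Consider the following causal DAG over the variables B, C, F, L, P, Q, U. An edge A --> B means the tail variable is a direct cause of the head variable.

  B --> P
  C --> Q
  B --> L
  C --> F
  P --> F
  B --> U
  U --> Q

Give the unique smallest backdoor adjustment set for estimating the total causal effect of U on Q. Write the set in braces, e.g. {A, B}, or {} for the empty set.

{}

Variables eligible for adjustment (non-descendants of U, excluding U and Q): {B, C, F, L, P}.
Backdoor paths from U to Q:
  P1: U <- B -> P -> F <- C -> Q
Each backdoor path contains an unconditioned collider, so every path is already blocked with the empty conditioning set:
  P1: blocked at collider F (neither it nor any descendant is in the conditioning set).
The empty set is therefore the unique smallest valid set.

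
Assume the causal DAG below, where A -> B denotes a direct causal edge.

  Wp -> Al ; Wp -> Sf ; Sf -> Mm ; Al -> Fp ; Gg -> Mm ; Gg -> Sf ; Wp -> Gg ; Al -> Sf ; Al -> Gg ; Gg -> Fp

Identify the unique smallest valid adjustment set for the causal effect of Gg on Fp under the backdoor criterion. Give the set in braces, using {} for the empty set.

{Al}

Variables eligible for adjustment (non-descendants of Gg, excluding Gg and Fp): {Al, Wp}.
Backdoor paths from Gg to Fp:
  P1: Gg <- Wp -> Al -> Fp
  P2: Gg <- Wp -> Sf <- Al -> Fp
  P3: Gg <- Al -> Fp
The empty set is not sufficient: P1 (Gg <- Wp -> Al -> Fp) has no collider blocking it and no conditioned non-collider, so it is open.
Try {Al}:
  P1: blocked at chain node Al ∈ conditioning set.
  P2: blocked at collider Sf (neither it nor any descendant is in the conditioning set).
  P3: blocked at fork node Al ∈ conditioning set.
{Al} contains no descendant of Gg and blocks every backdoor path.
No other singleton works — e.g. {Wp} leaves P3 open — so {Al} is the unique smallest valid adjustment set.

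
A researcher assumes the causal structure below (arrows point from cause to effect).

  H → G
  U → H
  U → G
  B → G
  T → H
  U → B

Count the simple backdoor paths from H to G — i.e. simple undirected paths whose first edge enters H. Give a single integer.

2

A backdoor path from H to G is any simple undirected path whose first edge points into H (i.e. leaves H via a parent).
Parents of H: {T, U}.
Enumerating:
  P1: H <- U -> B -> G
  P2: H <- U -> G
That exhausts the simple backdoor paths. Count: 2.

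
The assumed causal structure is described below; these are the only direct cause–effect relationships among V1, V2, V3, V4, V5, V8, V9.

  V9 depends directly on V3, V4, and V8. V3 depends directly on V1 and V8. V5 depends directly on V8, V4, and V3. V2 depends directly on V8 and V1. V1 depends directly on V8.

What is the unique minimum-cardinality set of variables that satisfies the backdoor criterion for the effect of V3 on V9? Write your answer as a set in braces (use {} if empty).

Variables eligible for adjustment (non-descendants of V3, excluding V3 and V9): {V1, V2, V4, V8}.
Backdoor paths from V3 to V9:
  P1: V3 <- V8 -> V9
  P2: V3 <- V8 -> V5 <- V4 -> V9
  P3: V3 <- V1 <- V8 -> V9
  P4: V3 <- V1 <- V8 -> V5 <- V4 -> V9
  P5: V3 <- V1 -> V2 <- V8 -> V9
  P6: V3 <- V1 -> V2 <- V8 -> V5 <- V4 -> V9
The empty set is not sufficient: P1 (V3 <- V8 -> V9) has no collider blocking it and no conditioned non-collider, so it is open.
Try {V8}:
  P1: blocked at fork node V8 ∈ conditioning set.
  P2: blocked at fork node V8 ∈ conditioning set.
  P3: blocked at fork node V8 ∈ conditioning set.
  P4: blocked at fork node V8 ∈ conditioning set.
  P5: blocked at collider V2 (neither it nor any descendant is in the conditioning set).
  P6: blocked at collider V2 (neither it nor any descendant is in the conditioning set).
{V8} contains no descendant of V3 and blocks every backdoor path.
No other singleton works — e.g. {V4} leaves P1 open — so {V8} is the unique smallest valid adjustment set.

{V8}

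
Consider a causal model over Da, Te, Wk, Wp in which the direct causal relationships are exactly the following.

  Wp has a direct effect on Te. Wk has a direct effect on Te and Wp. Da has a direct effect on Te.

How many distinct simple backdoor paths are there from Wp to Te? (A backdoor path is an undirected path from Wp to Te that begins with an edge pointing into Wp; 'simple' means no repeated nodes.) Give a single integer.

1

A backdoor path from Wp to Te is any simple undirected path whose first edge points into Wp (i.e. leaves Wp via a parent).
Parents of Wp: {Wk}.
Enumerating:
  P1: Wp <- Wk -> Te
That exhausts the simple backdoor paths. Count: 1.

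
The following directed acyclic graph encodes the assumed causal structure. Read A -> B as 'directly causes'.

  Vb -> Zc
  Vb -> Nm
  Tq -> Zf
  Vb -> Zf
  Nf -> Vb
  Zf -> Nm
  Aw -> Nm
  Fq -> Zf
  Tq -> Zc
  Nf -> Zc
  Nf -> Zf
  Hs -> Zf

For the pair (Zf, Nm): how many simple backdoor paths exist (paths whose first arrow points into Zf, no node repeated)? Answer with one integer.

A backdoor path from Zf to Nm is any simple undirected path whose first edge points into Zf (i.e. leaves Zf via a parent).
Parents of Zf: {Fq, Hs, Nf, Tq, Vb}.
Enumerating:
  P1: Zf <- Nf -> Vb -> Nm
  P2: Zf <- Nf -> Zc <- Vb -> Nm
  P3: Zf <- Tq -> Zc <- Nf -> Vb -> Nm
  P4: Zf <- Tq -> Zc <- Vb -> Nm
  P5: Zf <- Vb -> Nm
That exhausts the simple backdoor paths. Count: 5.

5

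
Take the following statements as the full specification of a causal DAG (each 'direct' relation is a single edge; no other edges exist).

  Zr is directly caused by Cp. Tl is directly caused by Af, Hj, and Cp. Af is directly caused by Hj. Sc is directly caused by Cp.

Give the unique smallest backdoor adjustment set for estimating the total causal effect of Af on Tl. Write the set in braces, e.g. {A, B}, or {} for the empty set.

Variables eligible for adjustment (non-descendants of Af, excluding Af and Tl): {Cp, Hj, Sc, Zr}.
Backdoor paths from Af to Tl:
  P1: Af <- Hj -> Tl
The empty set is not sufficient: P1 (Af <- Hj -> Tl) has no collider blocking it and no conditioned non-collider, so it is open.
Try {Hj}:
  P1: blocked at fork node Hj ∈ conditioning set.
{Hj} contains no descendant of Af and blocks every backdoor path.
No other singleton works — e.g. {Cp} leaves P1 open — so {Hj} is the unique smallest valid adjustment set.

{Hj}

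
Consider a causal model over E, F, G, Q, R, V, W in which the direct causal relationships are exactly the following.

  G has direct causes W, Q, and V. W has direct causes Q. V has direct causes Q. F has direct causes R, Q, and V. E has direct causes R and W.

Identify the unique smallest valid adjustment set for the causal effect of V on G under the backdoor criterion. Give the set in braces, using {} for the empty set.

Variables eligible for adjustment (non-descendants of V, excluding V and G): {E, Q, R, W}.
Backdoor paths from V to G:
  P1: V <- Q -> W -> G
  P2: V <- Q -> F <- R -> E <- W -> G
  P3: V <- Q -> G
The empty set is not sufficient: P1 (V <- Q -> W -> G) has no collider blocking it and no conditioned non-collider, so it is open.
Try {Q}:
  P1: blocked at fork node Q ∈ conditioning set.
  P2: blocked at fork node Q ∈ conditioning set.
  P3: blocked at fork node Q ∈ conditioning set.
{Q} contains no descendant of V and blocks every backdoor path.
No other singleton works — e.g. {R} leaves P1 open — so {Q} is the unique smallest valid adjustment set.

{Q}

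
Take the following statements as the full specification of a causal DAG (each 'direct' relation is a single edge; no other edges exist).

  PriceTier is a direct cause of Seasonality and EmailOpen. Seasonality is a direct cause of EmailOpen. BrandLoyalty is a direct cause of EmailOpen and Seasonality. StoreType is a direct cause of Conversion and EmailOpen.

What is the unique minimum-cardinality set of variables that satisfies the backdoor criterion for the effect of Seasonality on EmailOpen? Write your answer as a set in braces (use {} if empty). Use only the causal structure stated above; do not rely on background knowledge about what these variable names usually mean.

Variables eligible for adjustment (non-descendants of Seasonality, excluding Seasonality and EmailOpen): {BrandLoyalty, Conversion, PriceTier, StoreType}.
Backdoor paths from Seasonality to EmailOpen:
  P1: Seasonality <- BrandLoyalty -> EmailOpen
  P2: Seasonality <- PriceTier -> EmailOpen
The empty set is not sufficient: P1 (Seasonality <- BrandLoyalty -> EmailOpen) has no collider blocking it and no conditioned non-collider, so it is open.
Try {BrandLoyalty, PriceTier}:
  P1: blocked at fork node BrandLoyalty ∈ conditioning set.
  P2: blocked at fork node PriceTier ∈ conditioning set.
{BrandLoyalty, PriceTier} contains no descendant of Seasonality and blocks every backdoor path.
Every element of {BrandLoyalty, PriceTier} is needed (dropping BrandLoyalty leaves P1 open; dropping PriceTier leaves P2 open), so no proper subset is valid.
Among all size-2 subsets of the eligible variables, only {BrandLoyalty, PriceTier} blocks every backdoor path, so it is the unique smallest valid adjustment set.

{BrandLoyalty, PriceTier}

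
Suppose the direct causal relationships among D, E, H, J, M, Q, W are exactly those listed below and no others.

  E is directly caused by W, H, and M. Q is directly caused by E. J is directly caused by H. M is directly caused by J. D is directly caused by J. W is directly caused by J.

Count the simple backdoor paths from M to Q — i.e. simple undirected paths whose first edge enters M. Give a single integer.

A backdoor path from M to Q is any simple undirected path whose first edge points into M (i.e. leaves M via a parent).
Parents of M: {J}.
Enumerating:
  P1: M <- J <- H -> E -> Q
  P2: M <- J -> W -> E -> Q
That exhausts the simple backdoor paths. Count: 2.

2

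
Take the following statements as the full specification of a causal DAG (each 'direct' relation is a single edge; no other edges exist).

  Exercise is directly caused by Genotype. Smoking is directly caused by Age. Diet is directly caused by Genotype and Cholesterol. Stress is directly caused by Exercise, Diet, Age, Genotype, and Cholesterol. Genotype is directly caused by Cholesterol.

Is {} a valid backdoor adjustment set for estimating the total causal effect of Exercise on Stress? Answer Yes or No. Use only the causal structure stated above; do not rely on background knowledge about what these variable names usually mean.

No

Backdoor paths from Exercise to Stress (paths whose first edge points into Exercise):
  P1: Exercise <- Genotype <- Cholesterol -> Diet -> Stress
  P2: Exercise <- Genotype <- Cholesterol -> Stress
  P3: Exercise <- Genotype -> Diet <- Cholesterol -> Stress
  P4: Exercise <- Genotype -> Diet -> Stress
  P5: Exercise <- Genotype -> Stress
Condition 1 (no descendant of Exercise in the set): holds — descendants of Exercise are {Stress}; none are in {}.
Condition 2 (every backdoor path blocked by {}):
  P1: open — no interior node is in the conditioning set.
  P2: open — no interior node is in the conditioning set.
  P3: blocked at collider Diet (neither it nor any descendant is in the conditioning set).
  P4: open — no interior node is in the conditioning set.
  P5: open — no interior node is in the conditioning set.
{} does not satisfy the backdoor criterion.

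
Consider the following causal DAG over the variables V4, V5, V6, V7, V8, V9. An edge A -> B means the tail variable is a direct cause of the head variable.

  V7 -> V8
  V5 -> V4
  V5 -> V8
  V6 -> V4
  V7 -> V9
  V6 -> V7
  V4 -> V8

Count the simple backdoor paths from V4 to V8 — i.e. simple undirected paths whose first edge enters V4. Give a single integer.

2

A backdoor path from V4 to V8 is any simple undirected path whose first edge points into V4 (i.e. leaves V4 via a parent).
Parents of V4: {V5, V6}.
Enumerating:
  P1: V4 <- V6 -> V7 -> V8
  P2: V4 <- V5 -> V8
That exhausts the simple backdoor paths. Count: 2.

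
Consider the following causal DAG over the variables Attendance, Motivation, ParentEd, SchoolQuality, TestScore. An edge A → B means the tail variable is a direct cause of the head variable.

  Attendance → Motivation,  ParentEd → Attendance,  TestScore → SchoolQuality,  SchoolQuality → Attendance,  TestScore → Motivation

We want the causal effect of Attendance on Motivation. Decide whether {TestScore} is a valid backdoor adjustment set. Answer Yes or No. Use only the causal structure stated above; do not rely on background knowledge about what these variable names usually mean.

Backdoor paths from Attendance to Motivation (paths whose first edge points into Attendance):
  P1: Attendance <- SchoolQuality <- TestScore -> Motivation
Condition 1 (no descendant of Attendance in the set): holds — descendants of Attendance are {Motivation}; none are in {TestScore}.
Condition 2 (every backdoor path blocked by {TestScore}):
  P1: blocked at fork node TestScore ∈ conditioning set.
{TestScore} satisfies the backdoor criterion.

Yes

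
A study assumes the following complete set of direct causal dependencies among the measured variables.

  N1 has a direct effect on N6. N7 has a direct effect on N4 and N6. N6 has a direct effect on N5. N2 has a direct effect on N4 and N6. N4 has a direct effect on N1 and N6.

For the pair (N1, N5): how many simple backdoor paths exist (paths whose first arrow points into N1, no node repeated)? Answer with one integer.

A backdoor path from N1 to N5 is any simple undirected path whose first edge points into N1 (i.e. leaves N1 via a parent).
Parents of N1: {N4}.
Enumerating:
  P1: N1 <- N4 <- N2 -> N6 -> N5
  P2: N1 <- N4 <- N7 -> N6 -> N5
  P3: N1 <- N4 -> N6 -> N5
That exhausts the simple backdoor paths. Count: 3.

3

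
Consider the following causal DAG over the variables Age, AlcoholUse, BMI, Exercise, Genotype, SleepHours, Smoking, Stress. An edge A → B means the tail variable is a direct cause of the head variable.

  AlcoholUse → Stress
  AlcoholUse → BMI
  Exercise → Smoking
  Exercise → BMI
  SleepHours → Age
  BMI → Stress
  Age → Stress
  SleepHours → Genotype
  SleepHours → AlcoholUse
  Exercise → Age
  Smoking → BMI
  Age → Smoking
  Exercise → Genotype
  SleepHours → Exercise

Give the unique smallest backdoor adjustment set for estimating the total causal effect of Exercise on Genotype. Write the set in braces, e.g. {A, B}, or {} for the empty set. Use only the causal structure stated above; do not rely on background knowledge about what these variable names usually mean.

Variables eligible for adjustment (non-descendants of Exercise, excluding Exercise and Genotype): {AlcoholUse, SleepHours}.
Backdoor paths from Exercise to Genotype:
  P1: Exercise <- SleepHours -> Genotype
The empty set is not sufficient: P1 (Exercise <- SleepHours -> Genotype) has no collider blocking it and no conditioned non-collider, so it is open.
Try {SleepHours}:
  P1: blocked at fork node SleepHours ∈ conditioning set.
{SleepHours} contains no descendant of Exercise and blocks every backdoor path.
No other singleton works — e.g. {AlcoholUse} leaves P1 open — so {SleepHours} is the unique smallest valid adjustment set.

{SleepHours}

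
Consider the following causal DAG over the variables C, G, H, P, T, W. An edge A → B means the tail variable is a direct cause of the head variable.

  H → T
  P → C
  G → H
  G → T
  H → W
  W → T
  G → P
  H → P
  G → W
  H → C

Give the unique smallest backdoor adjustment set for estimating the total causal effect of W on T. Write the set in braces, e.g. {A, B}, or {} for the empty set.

Variables eligible for adjustment (non-descendants of W, excluding W and T): {C, G, H, P}.
Backdoor paths from W to T:
  P1: W <- G -> H -> T
  P2: W <- G -> P <- H -> T
  P3: W <- G -> P -> C <- H -> T
  P4: W <- G -> T
  P5: W <- H <- G -> T
  P6: W <- H -> P <- G -> T
  P7: W <- H -> C <- P <- G -> T
  P8: W <- H -> T
The empty set is not sufficient: P1 (W <- G -> H -> T) has no collider blocking it and no conditioned non-collider, so it is open.
Try {G, H}:
  P1: blocked at fork node G ∈ conditioning set.
  P2: blocked at fork node G ∈ conditioning set.
  P3: blocked at fork node G ∈ conditioning set.
  P4: blocked at fork node G ∈ conditioning set.
  P5: blocked at chain node H ∈ conditioning set.
  P6: blocked at fork node H ∈ conditioning set.
  P7: blocked at fork node H ∈ conditioning set.
  P8: blocked at fork node H ∈ conditioning set.
{G, H} contains no descendant of W and blocks every backdoor path.
Every element of {G, H} is needed (dropping G leaves P4 open; dropping H leaves P8 open), so no proper subset is valid.
Among all size-2 subsets of the eligible variables, only {G, H} blocks every backdoor path, so it is the unique smallest valid adjustment set.

{G, H}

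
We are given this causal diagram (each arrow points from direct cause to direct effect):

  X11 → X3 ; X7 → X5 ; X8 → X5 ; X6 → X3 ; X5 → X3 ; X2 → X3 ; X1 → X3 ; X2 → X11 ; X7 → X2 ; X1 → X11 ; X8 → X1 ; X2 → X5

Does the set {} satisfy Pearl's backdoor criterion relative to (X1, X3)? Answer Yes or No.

Backdoor paths from X1 to X3 (paths whose first edge points into X1):
  P1: X1 <- X8 -> X5 <- X7 -> X2 -> X11 -> X3
  P2: X1 <- X8 -> X5 <- X7 -> X2 -> X3
  P3: X1 <- X8 -> X5 <- X2 -> X11 -> X3
  P4: X1 <- X8 -> X5 <- X2 -> X3
  P5: X1 <- X8 -> X5 -> X3
Condition 1 (no descendant of X1 in the set): holds — descendants of X1 are {X11, X3}; none are in {}.
Condition 2 (every backdoor path blocked by {}):
  P1: blocked at collider X5 (neither it nor any descendant is in the conditioning set).
  P2: blocked at collider X5 (neither it nor any descendant is in the conditioning set).
  P3: blocked at collider X5 (neither it nor any descendant is in the conditioning set).
  P4: blocked at collider X5 (neither it nor any descendant is in the conditioning set).
  P5: open — no interior node is in the conditioning set.
{} does not satisfy the backdoor criterion.

No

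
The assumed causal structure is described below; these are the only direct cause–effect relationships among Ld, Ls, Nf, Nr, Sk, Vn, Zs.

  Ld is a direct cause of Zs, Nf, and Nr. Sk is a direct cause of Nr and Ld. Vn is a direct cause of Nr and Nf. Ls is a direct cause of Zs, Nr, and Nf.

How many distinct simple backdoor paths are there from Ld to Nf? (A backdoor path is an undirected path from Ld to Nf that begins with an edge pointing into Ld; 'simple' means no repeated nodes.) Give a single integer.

A backdoor path from Ld to Nf is any simple undirected path whose first edge points into Ld (i.e. leaves Ld via a parent).
Parents of Ld: {Sk}.
Enumerating:
  P1: Ld <- Sk -> Nr <- Ls -> Nf
  P2: Ld <- Sk -> Nr <- Vn -> Nf
That exhausts the simple backdoor paths. Count: 2.

2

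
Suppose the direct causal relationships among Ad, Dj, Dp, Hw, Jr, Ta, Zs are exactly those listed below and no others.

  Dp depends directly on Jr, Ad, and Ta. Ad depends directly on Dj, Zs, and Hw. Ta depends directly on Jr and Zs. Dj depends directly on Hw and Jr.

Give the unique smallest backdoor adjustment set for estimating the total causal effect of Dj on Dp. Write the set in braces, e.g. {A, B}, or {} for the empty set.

Variables eligible for adjustment (non-descendants of Dj, excluding Dj and Dp): {Hw, Jr, Ta, Zs}.
Backdoor paths from Dj to Dp:
  P1: Dj <- Hw -> Ad <- Zs -> Ta <- Jr -> Dp
  P2: Dj <- Hw -> Ad <- Zs -> Ta -> Dp
  P3: Dj <- Hw -> Ad -> Dp
  P4: Dj <- Jr -> Ta <- Zs -> Ad -> Dp
  P5: Dj <- Jr -> Ta -> Dp
  P6: Dj <- Jr -> Dp
The empty set is not sufficient: P3 (Dj <- Hw -> Ad -> Dp) has no collider blocking it and no conditioned non-collider, so it is open.
Try {Hw, Jr}:
  P1: blocked at fork node Hw ∈ conditioning set.
  P2: blocked at fork node Hw ∈ conditioning set.
  P3: blocked at fork node Hw ∈ conditioning set.
  P4: blocked at fork node Jr ∈ conditioning set.
  P5: blocked at fork node Jr ∈ conditioning set.
  P6: blocked at fork node Jr ∈ conditioning set.
{Hw, Jr} contains no descendant of Dj and blocks every backdoor path.
Every element of {Hw, Jr} is needed (dropping Hw leaves P3 open; dropping Jr leaves P5 open), so no proper subset is valid.
Among all size-2 subsets of the eligible variables, only {Hw, Jr} blocks every backdoor path, so it is the unique smallest valid adjustment set.

{Hw, Jr}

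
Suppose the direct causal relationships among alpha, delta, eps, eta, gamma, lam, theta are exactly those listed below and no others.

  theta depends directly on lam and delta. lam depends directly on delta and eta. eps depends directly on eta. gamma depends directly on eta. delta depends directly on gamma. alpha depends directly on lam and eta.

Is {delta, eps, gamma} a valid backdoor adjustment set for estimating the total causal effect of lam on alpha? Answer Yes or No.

No

Backdoor paths from lam to alpha (paths whose first edge points into lam):
  P1: lam <- eta -> alpha
  P2: lam <- delta <- gamma <- eta -> alpha
Condition 1 (no descendant of lam in the set): holds — descendants of lam are {alpha, theta}; none are in {delta, eps, gamma}.
Condition 2 (every backdoor path blocked by {delta, eps, gamma}):
  P1: open — no interior node is in the conditioning set.
  P2: blocked at chain node delta ∈ conditioning set.
{delta, eps, gamma} does not satisfy the backdoor criterion.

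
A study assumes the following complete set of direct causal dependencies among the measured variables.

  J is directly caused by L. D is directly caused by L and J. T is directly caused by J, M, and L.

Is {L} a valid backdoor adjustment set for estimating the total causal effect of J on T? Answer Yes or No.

Yes

Backdoor paths from J to T (paths whose first edge points into J):
  P1: J <- L -> T
Condition 1 (no descendant of J in the set): holds — descendants of J are {D, T}; none are in {L}.
Condition 2 (every backdoor path blocked by {L}):
  P1: blocked at fork node L ∈ conditioning set.
{L} satisfies the backdoor criterion.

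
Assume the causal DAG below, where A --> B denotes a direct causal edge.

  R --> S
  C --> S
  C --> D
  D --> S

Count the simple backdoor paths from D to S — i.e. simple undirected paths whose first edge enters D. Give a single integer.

1

A backdoor path from D to S is any simple undirected path whose first edge points into D (i.e. leaves D via a parent).
Parents of D: {C}.
Enumerating:
  P1: D <- C -> S
That exhausts the simple backdoor paths. Count: 1.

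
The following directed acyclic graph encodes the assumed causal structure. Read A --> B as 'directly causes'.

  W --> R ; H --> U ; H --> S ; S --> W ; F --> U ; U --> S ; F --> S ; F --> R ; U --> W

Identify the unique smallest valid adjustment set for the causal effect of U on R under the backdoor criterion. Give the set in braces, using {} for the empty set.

Variables eligible for adjustment (non-descendants of U, excluding U and R): {F, H}.
Backdoor paths from U to R:
  P1: U <- H -> S <- F -> R
  P2: U <- H -> S -> W -> R
  P3: U <- F -> S -> W -> R
  P4: U <- F -> R
The empty set is not sufficient: P2 (U <- H -> S -> W -> R) has no collider blocking it and no conditioned non-collider, so it is open.
Try {F, H}:
  P1: blocked at fork node H ∈ conditioning set.
  P2: blocked at fork node H ∈ conditioning set.
  P3: blocked at fork node F ∈ conditioning set.
  P4: blocked at fork node F ∈ conditioning set.
{F, H} contains no descendant of U and blocks every backdoor path.
Every element of {F, H} is needed (dropping F leaves P3 open; dropping H leaves P2 open), so no proper subset is valid.
Among all size-2 subsets of the eligible variables, only {F, H} blocks every backdoor path, so it is the unique smallest valid adjustment set.

{F, H}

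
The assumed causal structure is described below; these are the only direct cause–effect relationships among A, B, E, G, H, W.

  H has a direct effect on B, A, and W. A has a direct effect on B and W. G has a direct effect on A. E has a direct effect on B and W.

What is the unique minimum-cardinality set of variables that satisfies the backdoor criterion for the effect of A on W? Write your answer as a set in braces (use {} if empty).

Variables eligible for adjustment (non-descendants of A, excluding A and W): {E, G, H}.
Backdoor paths from A to W:
  P1: A <- H -> B <- E -> W
  P2: A <- H -> W
The empty set is not sufficient: P2 (A <- H -> W) has no collider blocking it and no conditioned non-collider, so it is open.
Try {H}:
  P1: blocked at fork node H ∈ conditioning set.
  P2: blocked at fork node H ∈ conditioning set.
{H} contains no descendant of A and blocks every backdoor path.
No other singleton works — e.g. {E} leaves P2 open — so {H} is the unique smallest valid adjustment set.

{H}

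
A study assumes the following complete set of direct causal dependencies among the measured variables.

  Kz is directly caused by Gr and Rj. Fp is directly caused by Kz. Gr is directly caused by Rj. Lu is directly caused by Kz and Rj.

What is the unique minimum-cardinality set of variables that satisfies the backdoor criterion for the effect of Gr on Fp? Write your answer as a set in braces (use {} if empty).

Variables eligible for adjustment (non-descendants of Gr, excluding Gr and Fp): {Rj}.
Backdoor paths from Gr to Fp:
  P1: Gr <- Rj -> Kz -> Fp
  P2: Gr <- Rj -> Lu <- Kz -> Fp
The empty set is not sufficient: P1 (Gr <- Rj -> Kz -> Fp) has no collider blocking it and no conditioned non-collider, so it is open.
Try {Rj}:
  P1: blocked at fork node Rj ∈ conditioning set.
  P2: blocked at fork node Rj ∈ conditioning set.
{Rj} contains no descendant of Gr and blocks every backdoor path.
{Rj} is the unique smallest valid adjustment set.

{Rj}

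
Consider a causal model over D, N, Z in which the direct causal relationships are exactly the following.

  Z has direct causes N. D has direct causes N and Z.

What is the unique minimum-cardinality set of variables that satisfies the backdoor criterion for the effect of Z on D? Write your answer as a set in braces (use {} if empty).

Variables eligible for adjustment (non-descendants of Z, excluding Z and D): {N}.
Backdoor paths from Z to D:
  P1: Z <- N -> D
The empty set is not sufficient: P1 (Z <- N -> D) has no collider blocking it and no conditioned non-collider, so it is open.
Try {N}:
  P1: blocked at fork node N ∈ conditioning set.
{N} contains no descendant of Z and blocks every backdoor path.
{N} is the unique smallest valid adjustment set.

{N}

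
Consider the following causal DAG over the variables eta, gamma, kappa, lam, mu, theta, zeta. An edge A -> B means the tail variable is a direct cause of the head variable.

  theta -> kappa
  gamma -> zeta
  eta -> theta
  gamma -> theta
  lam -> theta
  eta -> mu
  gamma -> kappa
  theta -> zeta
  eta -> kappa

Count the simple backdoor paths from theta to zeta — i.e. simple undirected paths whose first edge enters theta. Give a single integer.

2

A backdoor path from theta to zeta is any simple undirected path whose first edge points into theta (i.e. leaves theta via a parent).
Parents of theta: {eta, gamma, lam}.
Enumerating:
  P1: theta <- eta -> kappa <- gamma -> zeta
  P2: theta <- gamma -> zeta
That exhausts the simple backdoor paths. Count: 2.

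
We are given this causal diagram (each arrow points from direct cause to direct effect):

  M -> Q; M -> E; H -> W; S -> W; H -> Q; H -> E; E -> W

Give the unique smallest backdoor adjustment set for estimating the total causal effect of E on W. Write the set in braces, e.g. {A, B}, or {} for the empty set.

Variables eligible for adjustment (non-descendants of E, excluding E and W): {H, M, Q, S}.
Backdoor paths from E to W:
  P1: E <- M -> Q <- H -> W
  P2: E <- H -> W
The empty set is not sufficient: P2 (E <- H -> W) has no collider blocking it and no conditioned non-collider, so it is open.
Try {H}:
  P1: blocked at collider Q (neither it nor any descendant is in the conditioning set).
  P2: blocked at fork node H ∈ conditioning set.
{H} contains no descendant of E and blocks every backdoor path.
No other singleton works — e.g. {M} leaves P2 open — so {H} is the unique smallest valid adjustment set.

{H}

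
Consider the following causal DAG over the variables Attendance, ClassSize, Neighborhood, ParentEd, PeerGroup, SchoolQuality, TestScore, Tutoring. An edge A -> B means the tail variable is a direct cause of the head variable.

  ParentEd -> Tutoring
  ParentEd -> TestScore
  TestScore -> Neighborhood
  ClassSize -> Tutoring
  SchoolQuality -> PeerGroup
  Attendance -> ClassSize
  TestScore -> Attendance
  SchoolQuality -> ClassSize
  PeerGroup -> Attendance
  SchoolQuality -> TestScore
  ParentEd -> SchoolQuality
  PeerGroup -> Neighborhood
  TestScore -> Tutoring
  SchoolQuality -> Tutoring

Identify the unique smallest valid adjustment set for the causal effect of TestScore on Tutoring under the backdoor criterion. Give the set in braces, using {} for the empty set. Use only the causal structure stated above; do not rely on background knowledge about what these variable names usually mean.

Variables eligible for adjustment (non-descendants of TestScore, excluding TestScore and Tutoring): {ParentEd, PeerGroup, SchoolQuality}.
Backdoor paths from TestScore to Tutoring:
  P1: TestScore <- ParentEd -> SchoolQuality -> PeerGroup -> Attendance -> ClassSize -> Tutoring
  P2: TestScore <- ParentEd -> SchoolQuality -> ClassSize -> Tutoring
  P3: TestScore <- ParentEd -> SchoolQuality -> Tutoring
  P4: TestScore <- ParentEd -> Tutoring
  P5: TestScore <- SchoolQuality <- ParentEd -> Tutoring
  P6: TestScore <- SchoolQuality -> PeerGroup -> Attendance -> ClassSize -> Tutoring
  P7: TestScore <- SchoolQuality -> ClassSize -> Tutoring
  P8: TestScore <- SchoolQuality -> Tutoring
The empty set is not sufficient: P1 (TestScore <- ParentEd -> SchoolQuality -> PeerGroup -> Attendance -> ClassSize -> Tutoring) has no collider blocking it and no conditioned non-collider, so it is open.
Try {ParentEd, SchoolQuality}:
  P1: blocked at fork node ParentEd ∈ conditioning set.
  P2: blocked at fork node ParentEd ∈ conditioning set.
  P3: blocked at fork node ParentEd ∈ conditioning set.
  P4: blocked at fork node ParentEd ∈ conditioning set.
  P5: blocked at chain node SchoolQuality ∈ conditioning set.
  P6: blocked at fork node SchoolQuality ∈ conditioning set.
  P7: blocked at fork node SchoolQuality ∈ conditioning set.
  P8: blocked at fork node SchoolQuality ∈ conditioning set.
{ParentEd, SchoolQuality} contains no descendant of TestScore and blocks every backdoor path.
Every element of {ParentEd, SchoolQuality} is needed (dropping ParentEd leaves P4 open; dropping SchoolQuality leaves P6 open), so no proper subset is valid.
Among all size-2 subsets of the eligible variables, only {ParentEd, SchoolQuality} blocks every backdoor path, so it is the unique smallest valid adjustment set.

{ParentEd, SchoolQuality}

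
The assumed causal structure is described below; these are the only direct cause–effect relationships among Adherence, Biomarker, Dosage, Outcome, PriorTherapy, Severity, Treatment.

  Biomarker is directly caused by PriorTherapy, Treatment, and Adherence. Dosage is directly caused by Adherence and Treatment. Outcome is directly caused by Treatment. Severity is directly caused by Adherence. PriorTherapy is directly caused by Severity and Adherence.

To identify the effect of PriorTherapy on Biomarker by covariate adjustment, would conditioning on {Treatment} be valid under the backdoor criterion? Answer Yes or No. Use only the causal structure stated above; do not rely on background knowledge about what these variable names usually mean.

No

Backdoor paths from PriorTherapy to Biomarker (paths whose first edge points into PriorTherapy):
  P1: PriorTherapy <- Adherence -> Dosage <- Treatment -> Biomarker
  P2: PriorTherapy <- Adherence -> Biomarker
  P3: PriorTherapy <- Severity <- Adherence -> Dosage <- Treatment -> Biomarker
  P4: PriorTherapy <- Severity <- Adherence -> Biomarker
Condition 1 (no descendant of PriorTherapy in the set): holds — descendants of PriorTherapy are {Biomarker}; none are in {Treatment}.
Condition 2 (every backdoor path blocked by {Treatment}):
  P1: blocked at collider Dosage (neither it nor any descendant is in the conditioning set).
  P2: open — no interior node is in the conditioning set.
  P3: blocked at collider Dosage (neither it nor any descendant is in the conditioning set).
  P4: open — no interior node is in the conditioning set.
{Treatment} does not satisfy the backdoor criterion.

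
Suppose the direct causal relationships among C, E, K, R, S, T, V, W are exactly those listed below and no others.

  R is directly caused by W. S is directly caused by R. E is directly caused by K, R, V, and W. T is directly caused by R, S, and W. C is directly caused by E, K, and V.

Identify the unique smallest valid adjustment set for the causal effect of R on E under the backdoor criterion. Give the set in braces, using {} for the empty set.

{W}

Variables eligible for adjustment (non-descendants of R, excluding R and E): {K, V, W}.
Backdoor paths from R to E:
  P1: R <- W -> E
The empty set is not sufficient: P1 (R <- W -> E) has no collider blocking it and no conditioned non-collider, so it is open.
Try {W}:
  P1: blocked at fork node W ∈ conditioning set.
{W} contains no descendant of R and blocks every backdoor path.
No other singleton works — e.g. {V} leaves P1 open — so {W} is the unique smallest valid adjustment set.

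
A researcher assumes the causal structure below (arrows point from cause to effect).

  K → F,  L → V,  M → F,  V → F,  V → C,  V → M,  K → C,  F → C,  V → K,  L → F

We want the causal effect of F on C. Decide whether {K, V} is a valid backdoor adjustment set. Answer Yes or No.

Backdoor paths from F to C (paths whose first edge points into F):
  P1: F <- L -> V -> K -> C
  P2: F <- L -> V -> C
  P3: F <- V -> K -> C
  P4: F <- V -> C
  P5: F <- M <- V -> K -> C
  P6: F <- M <- V -> C
  P7: F <- K <- V -> C
  P8: F <- K -> C
Condition 1 (no descendant of F in the set): holds — descendants of F are {C}; none are in {K, V}.
Condition 2 (every backdoor path blocked by {K, V}):
  P1: blocked at chain node V ∈ conditioning set.
  P2: blocked at chain node V ∈ conditioning set.
  P3: blocked at fork node V ∈ conditioning set.
  P4: blocked at fork node V ∈ conditioning set.
  P5: blocked at fork node V ∈ conditioning set.
  P6: blocked at fork node V ∈ conditioning set.
  P7: blocked at chain node K ∈ conditioning set.
  P8: blocked at fork node K ∈ conditioning set.
{K, V} satisfies the backdoor criterion.

Yes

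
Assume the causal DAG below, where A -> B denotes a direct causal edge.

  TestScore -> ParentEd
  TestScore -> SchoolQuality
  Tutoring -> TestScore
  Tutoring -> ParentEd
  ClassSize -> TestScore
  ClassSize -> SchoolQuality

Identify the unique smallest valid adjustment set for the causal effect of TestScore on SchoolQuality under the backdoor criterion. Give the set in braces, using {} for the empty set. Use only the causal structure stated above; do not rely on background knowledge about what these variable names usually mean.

{ClassSize}

Variables eligible for adjustment (non-descendants of TestScore, excluding TestScore and SchoolQuality): {ClassSize, Tutoring}.
Backdoor paths from TestScore to SchoolQuality:
  P1: TestScore <- ClassSize -> SchoolQuality
The empty set is not sufficient: P1 (TestScore <- ClassSize -> SchoolQuality) has no collider blocking it and no conditioned non-collider, so it is open.
Try {ClassSize}:
  P1: blocked at fork node ClassSize ∈ conditioning set.
{ClassSize} contains no descendant of TestScore and blocks every backdoor path.
No other singleton works — e.g. {Tutoring} leaves P1 open — so {ClassSize} is the unique smallest valid adjustment set.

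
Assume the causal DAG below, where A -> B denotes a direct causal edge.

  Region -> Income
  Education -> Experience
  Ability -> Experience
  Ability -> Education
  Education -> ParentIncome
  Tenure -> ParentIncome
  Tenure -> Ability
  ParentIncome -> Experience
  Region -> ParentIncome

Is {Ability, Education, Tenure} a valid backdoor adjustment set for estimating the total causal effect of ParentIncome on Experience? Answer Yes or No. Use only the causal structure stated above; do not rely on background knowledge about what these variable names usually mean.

Backdoor paths from ParentIncome to Experience (paths whose first edge points into ParentIncome):
  P1: ParentIncome <- Tenure -> Ability -> Education -> Experience
  P2: ParentIncome <- Tenure -> Ability -> Experience
  P3: ParentIncome <- Education <- Ability -> Experience
  P4: ParentIncome <- Education -> Experience
Condition 1 (no descendant of ParentIncome in the set): holds — descendants of ParentIncome are {Experience}; none are in {Ability, Education, Tenure}.
Condition 2 (every backdoor path blocked by {Ability, Education, Tenure}):
  P1: blocked at fork node Tenure ∈ conditioning set.
  P2: blocked at fork node Tenure ∈ conditioning set.
  P3: blocked at chain node Education ∈ conditioning set.
  P4: blocked at fork node Education ∈ conditioning set.
{Ability, Education, Tenure} satisfies the backdoor criterion.

Yes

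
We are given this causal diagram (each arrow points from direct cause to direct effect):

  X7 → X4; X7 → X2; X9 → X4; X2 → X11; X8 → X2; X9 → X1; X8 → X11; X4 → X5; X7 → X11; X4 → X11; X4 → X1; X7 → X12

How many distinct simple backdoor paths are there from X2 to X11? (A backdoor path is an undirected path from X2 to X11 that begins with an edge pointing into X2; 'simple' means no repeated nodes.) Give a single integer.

3

A backdoor path from X2 to X11 is any simple undirected path whose first edge points into X2 (i.e. leaves X2 via a parent).
Parents of X2: {X7, X8}.
Enumerating:
  P1: X2 <- X8 -> X11
  P2: X2 <- X7 -> X4 -> X11
  P3: X2 <- X7 -> X11
That exhausts the simple backdoor paths. Count: 3.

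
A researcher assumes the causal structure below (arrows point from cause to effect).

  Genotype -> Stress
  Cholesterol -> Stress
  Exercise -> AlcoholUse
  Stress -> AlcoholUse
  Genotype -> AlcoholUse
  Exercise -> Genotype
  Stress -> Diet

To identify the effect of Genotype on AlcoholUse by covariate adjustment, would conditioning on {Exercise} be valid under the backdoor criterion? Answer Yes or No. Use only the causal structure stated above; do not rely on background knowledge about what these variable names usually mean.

Backdoor paths from Genotype to AlcoholUse (paths whose first edge points into Genotype):
  P1: Genotype <- Exercise -> AlcoholUse
Condition 1 (no descendant of Genotype in the set): holds — descendants of Genotype are {AlcoholUse, Diet, Stress}; none are in {Exercise}.
Condition 2 (every backdoor path blocked by {Exercise}):
  P1: blocked at fork node Exercise ∈ conditioning set.
{Exercise} satisfies the backdoor criterion.

Yes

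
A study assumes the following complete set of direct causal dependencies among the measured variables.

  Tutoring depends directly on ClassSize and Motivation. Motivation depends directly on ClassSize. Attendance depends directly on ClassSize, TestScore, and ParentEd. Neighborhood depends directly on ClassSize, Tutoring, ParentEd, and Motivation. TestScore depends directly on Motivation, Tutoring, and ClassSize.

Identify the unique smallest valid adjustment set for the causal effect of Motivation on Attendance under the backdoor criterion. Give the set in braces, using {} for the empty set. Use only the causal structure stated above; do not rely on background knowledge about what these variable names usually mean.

{ClassSize}

Variables eligible for adjustment (non-descendants of Motivation, excluding Motivation and Attendance): {ClassSize, ParentEd}.
Backdoor paths from Motivation to Attendance:
  P1: Motivation <- ClassSize -> Tutoring -> Neighborhood <- ParentEd -> Attendance
  P2: Motivation <- ClassSize -> Tutoring -> TestScore -> Attendance
  P3: Motivation <- ClassSize -> Neighborhood <- ParentEd -> Attendance
  P4: Motivation <- ClassSize -> Neighborhood <- Tutoring -> TestScore -> Attendance
  P5: Motivation <- ClassSize -> TestScore <- Tutoring -> Neighborhood <- ParentEd -> Attendance
  P6: Motivation <- ClassSize -> TestScore -> Attendance
  P7: Motivation <- ClassSize -> Attendance
The empty set is not sufficient: P2 (Motivation <- ClassSize -> Tutoring -> TestScore -> Attendance) has no collider blocking it and no conditioned non-collider, so it is open.
Try {ClassSize}:
  P1: blocked at fork node ClassSize ∈ conditioning set.
  P2: blocked at fork node ClassSize ∈ conditioning set.
  P3: blocked at fork node ClassSize ∈ conditioning set.
  P4: blocked at fork node ClassSize ∈ conditioning set.
  P5: blocked at fork node ClassSize ∈ conditioning set.
  P6: blocked at fork node ClassSize ∈ conditioning set.
  P7: blocked at fork node ClassSize ∈ conditioning set.
{ClassSize} contains no descendant of Motivation and blocks every backdoor path.
No other singleton works — e.g. {ParentEd} leaves P2 open — so {ClassSize} is the unique smallest valid adjustment set.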